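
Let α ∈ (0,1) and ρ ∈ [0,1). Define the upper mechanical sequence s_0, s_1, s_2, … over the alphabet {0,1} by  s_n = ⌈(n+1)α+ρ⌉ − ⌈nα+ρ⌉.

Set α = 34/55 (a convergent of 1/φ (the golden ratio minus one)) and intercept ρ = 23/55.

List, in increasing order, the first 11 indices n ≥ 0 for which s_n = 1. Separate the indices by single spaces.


n=0: ⌈57/55⌉−⌈23/55⌉ = 2−1 = 1  ← one
n=1: ⌈91/55⌉−⌈57/55⌉ = 2−2 = 0
n=2: ⌈125/55⌉−⌈91/55⌉ = 3−2 = 1  ← one
n=3: ⌈159/55⌉−⌈125/55⌉ = 3−3 = 0
n=4: ⌈193/55⌉−⌈159/55⌉ = 4−3 = 1  ← one
n=5: ⌈227/55⌉−⌈193/55⌉ = 5−4 = 1  ← one
n=6: ⌈261/55⌉−⌈227/55⌉ = 5−5 = 0
n=7: ⌈295/55⌉−⌈261/55⌉ = 6−5 = 1  ← one
n=8: ⌈329/55⌉−⌈295/55⌉ = 6−6 = 0
n=9: ⌈363/55⌉−⌈329/55⌉ = 7−6 = 1  ← one
n=10: ⌈397/55⌉−⌈363/55⌉ = 8−7 = 1  ← one
n=11: ⌈431/55⌉−⌈397/55⌉ = 8−8 = 0
n=12: ⌈465/55⌉−⌈431/55⌉ = 9−8 = 1  ← one
n=13: ⌈499/55⌉−⌈465/55⌉ = 10−9 = 1  ← one
n=14: ⌈533/55⌉−⌈499/55⌉ = 10−10 = 0
n=15: ⌈567/55⌉−⌈533/55⌉ = 11−10 = 1  ← one
n=16: ⌈601/55⌉−⌈567/55⌉ = 11−11 = 0
n=17: ⌈635/55⌉−⌈601/55⌉ = 12−11 = 1  ← one
positions of the first 11 ones: 0 2 4 5 7 9 10 12 13 15 17

0 2 4 5 7 9 10 12 13 15 17


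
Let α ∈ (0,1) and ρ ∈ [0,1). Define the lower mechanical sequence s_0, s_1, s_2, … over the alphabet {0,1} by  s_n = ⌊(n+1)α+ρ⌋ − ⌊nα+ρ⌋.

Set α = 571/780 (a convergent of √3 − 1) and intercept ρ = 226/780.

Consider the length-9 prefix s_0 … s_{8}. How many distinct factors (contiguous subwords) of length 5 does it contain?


5

t_n = ⌊(n·571+226)/780⌋ for n = 0 … 9:
  n=0…9: ⌊226/780⌋=0 ⌊797/780⌋=1 ⌊1368/780⌋=1 ⌊1939/780⌋=2 ⌊2510/780⌋=3 ⌊3081/780⌋=3 ⌊3652/780⌋=4 ⌊4223/780⌋=5 ⌊4794/780⌋=6 ⌊5365/780⌋=6
s_n = t_(n+1) − t_n for n = 0 … 8 gives
prefix = 101101110
slide a length-5 window over [0..4] … [4..8] (5 windows); first occurrence of each distinct factor:
  [  0..  4] 10110
  [  1..  5] 01101
  [  2..  6] 11011
  [  3..  7] 10111
  [  4..  8] 01110
distinct factors: {01101, 01110, 10110, 10111, 11011}
count = 5  (Sturmian bound for length 5 is 6)


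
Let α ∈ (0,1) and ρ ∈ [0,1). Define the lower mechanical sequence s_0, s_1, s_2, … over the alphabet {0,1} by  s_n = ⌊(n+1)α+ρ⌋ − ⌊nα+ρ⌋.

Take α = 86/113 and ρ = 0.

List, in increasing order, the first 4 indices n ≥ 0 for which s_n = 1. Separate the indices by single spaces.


n=0: ⌊86/113⌋−⌊0/113⌋ = 0−0 = 0
n=1: ⌊172/113⌋−⌊86/113⌋ = 1−0 = 1  ← one
n=2: ⌊258/113⌋−⌊172/113⌋ = 2−1 = 1  ← one
n=3: ⌊344/113⌋−⌊258/113⌋ = 3−2 = 1  ← one
n=4: ⌊430/113⌋−⌊344/113⌋ = 3−3 = 0
n=5: ⌊516/113⌋−⌊430/113⌋ = 4−3 = 1  ← one
positions of the first 4 ones: 1 2 3 5

1 2 3 5


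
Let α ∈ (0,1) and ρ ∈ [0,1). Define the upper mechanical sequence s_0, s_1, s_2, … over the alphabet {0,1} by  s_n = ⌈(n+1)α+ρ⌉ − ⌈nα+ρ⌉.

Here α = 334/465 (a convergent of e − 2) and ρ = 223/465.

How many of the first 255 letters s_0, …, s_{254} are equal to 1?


183

#1s = Σ_{n=0}^{254} s_n = Σ_{n=0}^{254} (⌈(n+1)α+ρ⌉ − ⌈nα+ρ⌉)
the sum telescopes: every ⌈nα+ρ⌉ with 0 < n < 255 appears once with + and once with −, leaving ⌈255α+ρ⌉ − ⌈0·α+ρ⌉
255α + ρ = (255·334 + 223) / 465 = 85393/465
ρ = 223/465
⌈85393/465⌉ = 184,  ⌈223/465⌉ = 1
#1s = 184 − 1 = 183


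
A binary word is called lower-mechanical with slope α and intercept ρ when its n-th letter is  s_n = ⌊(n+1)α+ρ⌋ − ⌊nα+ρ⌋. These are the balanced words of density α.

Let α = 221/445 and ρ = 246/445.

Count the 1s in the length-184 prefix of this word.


#1s = Σ_{n=0}^{183} s_n = Σ_{n=0}^{183} (⌊(n+1)α+ρ⌋ − ⌊nα+ρ⌋)
the sum telescopes: every ⌊nα+ρ⌋ with 0 < n < 184 appears once with + and once with −, leaving ⌊184α+ρ⌋ − ⌊0·α+ρ⌋
184α + ρ = (184·221 + 246) / 445 = 40910/445
ρ = 246/445
⌊40910/445⌋ = 91,  ⌊246/445⌋ = 0
#1s = 91 − 0 = 91

91


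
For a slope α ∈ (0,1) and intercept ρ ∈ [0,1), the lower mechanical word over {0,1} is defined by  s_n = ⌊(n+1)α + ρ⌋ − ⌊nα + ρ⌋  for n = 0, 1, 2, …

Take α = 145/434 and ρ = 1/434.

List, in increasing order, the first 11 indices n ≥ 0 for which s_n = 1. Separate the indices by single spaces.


n=0: ⌊146/434⌋−⌊1/434⌋ = 0−0 = 0
n=1: ⌊291/434⌋−⌊146/434⌋ = 0−0 = 0
n=2: ⌊436/434⌋−⌊291/434⌋ = 1−0 = 1  ← one
n=3: ⌊581/434⌋−⌊436/434⌋ = 1−1 = 0
n=4: ⌊726/434⌋−⌊581/434⌋ = 1−1 = 0
n=5: ⌊871/434⌋−⌊726/434⌋ = 2−1 = 1  ← one
n=6: ⌊1016/434⌋−⌊871/434⌋ = 2−2 = 0
n=7: ⌊1161/434⌋−⌊1016/434⌋ = 2−2 = 0
n=8: ⌊1306/434⌋−⌊1161/434⌋ = 3−2 = 1  ← one
n=9: ⌊1451/434⌋−⌊1306/434⌋ = 3−3 = 0
n=10: ⌊1596/434⌋−⌊1451/434⌋ = 3−3 = 0
n=11: ⌊1741/434⌋−⌊1596/434⌋ = 4−3 = 1  ← one
n=12: ⌊1886/434⌋−⌊1741/434⌋ = 4−4 = 0
n=13: ⌊2031/434⌋−⌊1886/434⌋ = 4−4 = 0
n=14: ⌊2176/434⌋−⌊2031/434⌋ = 5−4 = 1  ← one
n=15: ⌊2321/434⌋−⌊2176/434⌋ = 5−5 = 0
n=16: ⌊2466/434⌋−⌊2321/434⌋ = 5−5 = 0
n=17: ⌊2611/434⌋−⌊2466/434⌋ = 6−5 = 1  ← one
n=18: ⌊2756/434⌋−⌊2611/434⌋ = 6−6 = 0
n=19: ⌊2901/434⌋−⌊2756/434⌋ = 6−6 = 0
n=20: ⌊3046/434⌋−⌊2901/434⌋ = 7−6 = 1  ← one
n=21: ⌊3191/434⌋−⌊3046/434⌋ = 7−7 = 0
n=22: ⌊3336/434⌋−⌊3191/434⌋ = 7−7 = 0
n=23: ⌊3481/434⌋−⌊3336/434⌋ = 8−7 = 1  ← one
n=24: ⌊3626/434⌋−⌊3481/434⌋ = 8−8 = 0
n=25: ⌊3771/434⌋−⌊3626/434⌋ = 8−8 = 0
n=26: ⌊3916/434⌋−⌊3771/434⌋ = 9−8 = 1  ← one
n=27: ⌊4061/434⌋−⌊3916/434⌋ = 9−9 = 0
n=28: ⌊4206/434⌋−⌊4061/434⌋ = 9−9 = 0
n=29: ⌊4351/434⌋−⌊4206/434⌋ = 10−9 = 1  ← one
n=30: ⌊4496/434⌋−⌊4351/434⌋ = 10−10 = 0
n=31: ⌊4641/434⌋−⌊4496/434⌋ = 10−10 = 0
n=32: ⌊4786/434⌋−⌊4641/434⌋ = 11−10 = 1  ← one
positions of the first 11 ones: 2 5 8 11 14 17 20 23 26 29 32

2 5 8 11 14 17 20 23 26 29 32


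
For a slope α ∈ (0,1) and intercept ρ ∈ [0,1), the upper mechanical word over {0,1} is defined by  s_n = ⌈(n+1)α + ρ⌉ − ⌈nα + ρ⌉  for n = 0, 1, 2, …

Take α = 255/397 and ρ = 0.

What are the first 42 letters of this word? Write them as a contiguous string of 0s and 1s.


110110110110101101101101101011011011011010

n=0: ⌈(1·255)/397⌉ − ⌈(0·255)/397⌉ = ⌈255/397⌉ − ⌈0/397⌉ = 1 − 0 = 1
n=1: ⌈(2·255)/397⌉ − ⌈(1·255)/397⌉ = ⌈510/397⌉ − ⌈255/397⌉ = 2 − 1 = 1
n=2: ⌈(3·255)/397⌉ − ⌈(2·255)/397⌉ = ⌈765/397⌉ − ⌈510/397⌉ = 2 − 2 = 0
n=3: ⌈(4·255)/397⌉ − ⌈(3·255)/397⌉ = ⌈1020/397⌉ − ⌈765/397⌉ = 3 − 2 = 1
n=4: ⌈(5·255)/397⌉ − ⌈(4·255)/397⌉ = ⌈1275/397⌉ − ⌈1020/397⌉ = 4 − 3 = 1
n=5: ⌈(6·255)/397⌉ − ⌈(5·255)/397⌉ = ⌈1530/397⌉ − ⌈1275/397⌉ = 4 − 4 = 0
n=6: ⌈(7·255)/397⌉ − ⌈(6·255)/397⌉ = ⌈1785/397⌉ − ⌈1530/397⌉ = 5 − 4 = 1
n=7: ⌈(8·255)/397⌉ − ⌈(7·255)/397⌉ = ⌈2040/397⌉ − ⌈1785/397⌉ = 6 − 5 = 1
n=8: ⌈(9·255)/397⌉ − ⌈(8·255)/397⌉ = ⌈2295/397⌉ − ⌈2040/397⌉ = 6 − 6 = 0
n=9: ⌈(10·255)/397⌉ − ⌈(9·255)/397⌉ = ⌈2550/397⌉ − ⌈2295/397⌉ = 7 − 6 = 1
n=10: ⌈(11·255)/397⌉ − ⌈(10·255)/397⌉ = ⌈2805/397⌉ − ⌈2550/397⌉ = 8 − 7 = 1
n=11: ⌈(12·255)/397⌉ − ⌈(11·255)/397⌉ = ⌈3060/397⌉ − ⌈2805/397⌉ = 8 − 8 = 0
n=12: ⌈(13·255)/397⌉ − ⌈(12·255)/397⌉ = ⌈3315/397⌉ − ⌈3060/397⌉ = 9 − 8 = 1
n=13: ⌈(14·255)/397⌉ − ⌈(13·255)/397⌉ = ⌈3570/397⌉ − ⌈3315/397⌉ = 9 − 9 = 0
n=14: ⌈(15·255)/397⌉ − ⌈(14·255)/397⌉ = ⌈3825/397⌉ − ⌈3570/397⌉ = 10 − 9 = 1
n=15: ⌈(16·255)/397⌉ − ⌈(15·255)/397⌉ = ⌈4080/397⌉ − ⌈3825/397⌉ = 11 − 10 = 1
n=16: ⌈(17·255)/397⌉ − ⌈(16·255)/397⌉ = ⌈4335/397⌉ − ⌈4080/397⌉ = 11 − 11 = 0
n=17: ⌈(18·255)/397⌉ − ⌈(17·255)/397⌉ = ⌈4590/397⌉ − ⌈4335/397⌉ = 12 − 11 = 1
n=18: ⌈(19·255)/397⌉ − ⌈(18·255)/397⌉ = ⌈4845/397⌉ − ⌈4590/397⌉ = 13 − 12 = 1
n=19: ⌈(20·255)/397⌉ − ⌈(19·255)/397⌉ = ⌈5100/397⌉ − ⌈4845/397⌉ = 13 − 13 = 0
n=20: ⌈(21·255)/397⌉ − ⌈(20·255)/397⌉ = ⌈5355/397⌉ − ⌈5100/397⌉ = 14 − 13 = 1
n=21: ⌈(22·255)/397⌉ − ⌈(21·255)/397⌉ = ⌈5610/397⌉ − ⌈5355/397⌉ = 15 − 14 = 1
n=22: ⌈(23·255)/397⌉ − ⌈(22·255)/397⌉ = ⌈5865/397⌉ − ⌈5610/397⌉ = 15 − 15 = 0
n=23: ⌈(24·255)/397⌉ − ⌈(23·255)/397⌉ = ⌈6120/397⌉ − ⌈5865/397⌉ = 16 − 15 = 1
n=24: ⌈(25·255)/397⌉ − ⌈(24·255)/397⌉ = ⌈6375/397⌉ − ⌈6120/397⌉ = 17 − 16 = 1
n=25: ⌈(26·255)/397⌉ − ⌈(25·255)/397⌉ = ⌈6630/397⌉ − ⌈6375/397⌉ = 17 − 17 = 0
n=26: ⌈(27·255)/397⌉ − ⌈(26·255)/397⌉ = ⌈6885/397⌉ − ⌈6630/397⌉ = 18 − 17 = 1
n=27: ⌈(28·255)/397⌉ − ⌈(27·255)/397⌉ = ⌈7140/397⌉ − ⌈6885/397⌉ = 18 − 18 = 0
n=28: ⌈(29·255)/397⌉ − ⌈(28·255)/397⌉ = ⌈7395/397⌉ − ⌈7140/397⌉ = 19 − 18 = 1
n=29: ⌈(30·255)/397⌉ − ⌈(29·255)/397⌉ = ⌈7650/397⌉ − ⌈7395/397⌉ = 20 − 19 = 1
n=30: ⌈(31·255)/397⌉ − ⌈(30·255)/397⌉ = ⌈7905/397⌉ − ⌈7650/397⌉ = 20 − 20 = 0
n=31: ⌈(32·255)/397⌉ − ⌈(31·255)/397⌉ = ⌈8160/397⌉ − ⌈7905/397⌉ = 21 − 20 = 1
n=32: ⌈(33·255)/397⌉ − ⌈(32·255)/397⌉ = ⌈8415/397⌉ − ⌈8160/397⌉ = 22 − 21 = 1
n=33: ⌈(34·255)/397⌉ − ⌈(33·255)/397⌉ = ⌈8670/397⌉ − ⌈8415/397⌉ = 22 − 22 = 0
n=34: ⌈(35·255)/397⌉ − ⌈(34·255)/397⌉ = ⌈8925/397⌉ − ⌈8670/397⌉ = 23 − 22 = 1
n=35: ⌈(36·255)/397⌉ − ⌈(35·255)/397⌉ = ⌈9180/397⌉ − ⌈8925/397⌉ = 24 − 23 = 1
n=36: ⌈(37·255)/397⌉ − ⌈(36·255)/397⌉ = ⌈9435/397⌉ − ⌈9180/397⌉ = 24 − 24 = 0
n=37: ⌈(38·255)/397⌉ − ⌈(37·255)/397⌉ = ⌈9690/397⌉ − ⌈9435/397⌉ = 25 − 24 = 1
n=38: ⌈(39·255)/397⌉ − ⌈(38·255)/397⌉ = ⌈9945/397⌉ − ⌈9690/397⌉ = 26 − 25 = 1
n=39: ⌈(40·255)/397⌉ − ⌈(39·255)/397⌉ = ⌈10200/397⌉ − ⌈9945/397⌉ = 26 − 26 = 0
n=40: ⌈(41·255)/397⌉ − ⌈(40·255)/397⌉ = ⌈10455/397⌉ − ⌈10200/397⌉ = 27 − 26 = 1
n=41: ⌈(42·255)/397⌉ − ⌈(41·255)/397⌉ = ⌈10710/397⌉ − ⌈10455/397⌉ = 27 − 27 = 0


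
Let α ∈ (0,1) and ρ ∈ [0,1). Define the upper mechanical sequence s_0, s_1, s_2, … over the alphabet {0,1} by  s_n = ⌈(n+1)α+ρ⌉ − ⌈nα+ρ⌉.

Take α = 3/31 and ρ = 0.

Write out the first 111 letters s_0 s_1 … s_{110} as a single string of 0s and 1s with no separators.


n=0: ⌈(1·3)/31⌉ − ⌈(0·3)/31⌉ = ⌈3/31⌉ − ⌈0/31⌉ = 1 − 0 = 1
n=1: ⌈(2·3)/31⌉ − ⌈(1·3)/31⌉ = ⌈6/31⌉ − ⌈3/31⌉ = 1 − 1 = 0
n=2: ⌈(3·3)/31⌉ − ⌈(2·3)/31⌉ = ⌈9/31⌉ − ⌈6/31⌉ = 1 − 1 = 0
n=3: ⌈(4·3)/31⌉ − ⌈(3·3)/31⌉ = ⌈12/31⌉ − ⌈9/31⌉ = 1 − 1 = 0
n=4: ⌈(5·3)/31⌉ − ⌈(4·3)/31⌉ = ⌈15/31⌉ − ⌈12/31⌉ = 1 − 1 = 0
n=5: ⌈(6·3)/31⌉ − ⌈(5·3)/31⌉ = ⌈18/31⌉ − ⌈15/31⌉ = 1 − 1 = 0
n=6: ⌈(7·3)/31⌉ − ⌈(6·3)/31⌉ = ⌈21/31⌉ − ⌈18/31⌉ = 1 − 1 = 0
n=7: ⌈(8·3)/31⌉ − ⌈(7·3)/31⌉ = ⌈24/31⌉ − ⌈21/31⌉ = 1 − 1 = 0
n=8: ⌈(9·3)/31⌉ − ⌈(8·3)/31⌉ = ⌈27/31⌉ − ⌈24/31⌉ = 1 − 1 = 0
n=9: ⌈(10·3)/31⌉ − ⌈(9·3)/31⌉ = ⌈30/31⌉ − ⌈27/31⌉ = 1 − 1 = 0
n=10: ⌈(11·3)/31⌉ − ⌈(10·3)/31⌉ = ⌈33/31⌉ − ⌈30/31⌉ = 2 − 1 = 1
n=11: ⌈(12·3)/31⌉ − ⌈(11·3)/31⌉ = ⌈36/31⌉ − ⌈33/31⌉ = 2 − 2 = 0
n=12: ⌈(13·3)/31⌉ − ⌈(12·3)/31⌉ = ⌈39/31⌉ − ⌈36/31⌉ = 2 − 2 = 0
n=13: ⌈(14·3)/31⌉ − ⌈(13·3)/31⌉ = ⌈42/31⌉ − ⌈39/31⌉ = 2 − 2 = 0
n=14: ⌈(15·3)/31⌉ − ⌈(14·3)/31⌉ = ⌈45/31⌉ − ⌈42/31⌉ = 2 − 2 = 0
n=15: ⌈(16·3)/31⌉ − ⌈(15·3)/31⌉ = ⌈48/31⌉ − ⌈45/31⌉ = 2 − 2 = 0
n=16: ⌈(17·3)/31⌉ − ⌈(16·3)/31⌉ = ⌈51/31⌉ − ⌈48/31⌉ = 2 − 2 = 0
n=17: ⌈(18·3)/31⌉ − ⌈(17·3)/31⌉ = ⌈54/31⌉ − ⌈51/31⌉ = 2 − 2 = 0
n=18: ⌈(19·3)/31⌉ − ⌈(18·3)/31⌉ = ⌈57/31⌉ − ⌈54/31⌉ = 2 − 2 = 0
n=19: ⌈(20·3)/31⌉ − ⌈(19·3)/31⌉ = ⌈60/31⌉ − ⌈57/31⌉ = 2 − 2 = 0
n=20: ⌈(21·3)/31⌉ − ⌈(20·3)/31⌉ = ⌈63/31⌉ − ⌈60/31⌉ = 3 − 2 = 1
n=21: ⌈(22·3)/31⌉ − ⌈(21·3)/31⌉ = ⌈66/31⌉ − ⌈63/31⌉ = 3 − 3 = 0
n=22: ⌈(23·3)/31⌉ − ⌈(22·3)/31⌉ = ⌈69/31⌉ − ⌈66/31⌉ = 3 − 3 = 0
n=23: ⌈(24·3)/31⌉ − ⌈(23·3)/31⌉ = ⌈72/31⌉ − ⌈69/31⌉ = 3 − 3 = 0
n=24: ⌈(25·3)/31⌉ − ⌈(24·3)/31⌉ = ⌈75/31⌉ − ⌈72/31⌉ = 3 − 3 = 0
n=25: ⌈(26·3)/31⌉ − ⌈(25·3)/31⌉ = ⌈78/31⌉ − ⌈75/31⌉ = 3 − 3 = 0
n=26: ⌈(27·3)/31⌉ − ⌈(26·3)/31⌉ = ⌈81/31⌉ − ⌈78/31⌉ = 3 − 3 = 0
n=27: ⌈(28·3)/31⌉ − ⌈(27·3)/31⌉ = ⌈84/31⌉ − ⌈81/31⌉ = 3 − 3 = 0
n=28: ⌈(29·3)/31⌉ − ⌈(28·3)/31⌉ = ⌈87/31⌉ − ⌈84/31⌉ = 3 − 3 = 0
n=29: ⌈(30·3)/31⌉ − ⌈(29·3)/31⌉ = ⌈90/31⌉ − ⌈87/31⌉ = 3 − 3 = 0
n=30: ⌈(31·3)/31⌉ − ⌈(30·3)/31⌉ = ⌈93/31⌉ − ⌈90/31⌉ = 3 − 3 = 0
n=31: ⌈(32·3)/31⌉ − ⌈(31·3)/31⌉ = ⌈96/31⌉ − ⌈93/31⌉ = 4 − 3 = 1
n=32: ⌈(33·3)/31⌉ − ⌈(32·3)/31⌉ = ⌈99/31⌉ − ⌈96/31⌉ = 4 − 4 = 0
n=33: ⌈(34·3)/31⌉ − ⌈(33·3)/31⌉ = ⌈102/31⌉ − ⌈99/31⌉ = 4 − 4 = 0
n=34: ⌈(35·3)/31⌉ − ⌈(34·3)/31⌉ = ⌈105/31⌉ − ⌈102/31⌉ = 4 − 4 = 0
n=35: ⌈(36·3)/31⌉ − ⌈(35·3)/31⌉ = ⌈108/31⌉ − ⌈105/31⌉ = 4 − 4 = 0
n=36: ⌈(37·3)/31⌉ − ⌈(36·3)/31⌉ = ⌈111/31⌉ − ⌈108/31⌉ = 4 − 4 = 0
n=37: ⌈(38·3)/31⌉ − ⌈(37·3)/31⌉ = ⌈114/31⌉ − ⌈111/31⌉ = 4 − 4 = 0
n=38: ⌈(39·3)/31⌉ − ⌈(38·3)/31⌉ = ⌈117/31⌉ − ⌈114/31⌉ = 4 − 4 = 0
n=39: ⌈(40·3)/31⌉ − ⌈(39·3)/31⌉ = ⌈120/31⌉ − ⌈117/31⌉ = 4 − 4 = 0
n=40: ⌈(41·3)/31⌉ − ⌈(40·3)/31⌉ = ⌈123/31⌉ − ⌈120/31⌉ = 4 − 4 = 0
n=41: ⌈(42·3)/31⌉ − ⌈(41·3)/31⌉ = ⌈126/31⌉ − ⌈123/31⌉ = 5 − 4 = 1
n=42: ⌈(43·3)/31⌉ − ⌈(42·3)/31⌉ = ⌈129/31⌉ − ⌈126/31⌉ = 5 − 5 = 0
n=43: ⌈(44·3)/31⌉ − ⌈(43·3)/31⌉ = ⌈132/31⌉ − ⌈129/31⌉ = 5 − 5 = 0
n=44: ⌈(45·3)/31⌉ − ⌈(44·3)/31⌉ = ⌈135/31⌉ − ⌈132/31⌉ = 5 − 5 = 0
n=45: ⌈(46·3)/31⌉ − ⌈(45·3)/31⌉ = ⌈138/31⌉ − ⌈135/31⌉ = 5 − 5 = 0
n=46: ⌈(47·3)/31⌉ − ⌈(46·3)/31⌉ = ⌈141/31⌉ − ⌈138/31⌉ = 5 − 5 = 0
n=47: ⌈(48·3)/31⌉ − ⌈(47·3)/31⌉ = ⌈144/31⌉ − ⌈141/31⌉ = 5 − 5 = 0
n=48: ⌈(49·3)/31⌉ − ⌈(48·3)/31⌉ = ⌈147/31⌉ − ⌈144/31⌉ = 5 − 5 = 0
n=49: ⌈(50·3)/31⌉ − ⌈(49·3)/31⌉ = ⌈150/31⌉ − ⌈147/31⌉ = 5 − 5 = 0
n=50: ⌈(51·3)/31⌉ − ⌈(50·3)/31⌉ = ⌈153/31⌉ − ⌈150/31⌉ = 5 − 5 = 0
n=51: ⌈(52·3)/31⌉ − ⌈(51·3)/31⌉ = ⌈156/31⌉ − ⌈153/31⌉ = 6 − 5 = 1
n=52: ⌈(53·3)/31⌉ − ⌈(52·3)/31⌉ = ⌈159/31⌉ − ⌈156/31⌉ = 6 − 6 = 0
n=53: ⌈(54·3)/31⌉ − ⌈(53·3)/31⌉ = ⌈162/31⌉ − ⌈159/31⌉ = 6 − 6 = 0
n=54: ⌈(55·3)/31⌉ − ⌈(54·3)/31⌉ = ⌈165/31⌉ − ⌈162/31⌉ = 6 − 6 = 0
n=55: ⌈(56·3)/31⌉ − ⌈(55·3)/31⌉ = ⌈168/31⌉ − ⌈165/31⌉ = 6 − 6 = 0
n=56: ⌈(57·3)/31⌉ − ⌈(56·3)/31⌉ = ⌈171/31⌉ − ⌈168/31⌉ = 6 − 6 = 0
n=57: ⌈(58·3)/31⌉ − ⌈(57·3)/31⌉ = ⌈174/31⌉ − ⌈171/31⌉ = 6 − 6 = 0
n=58: ⌈(59·3)/31⌉ − ⌈(58·3)/31⌉ = ⌈177/31⌉ − ⌈174/31⌉ = 6 − 6 = 0
n=59: ⌈(60·3)/31⌉ − ⌈(59·3)/31⌉ = ⌈180/31⌉ − ⌈177/31⌉ = 6 − 6 = 0
n=60: ⌈(61·3)/31⌉ − ⌈(60·3)/31⌉ = ⌈183/31⌉ − ⌈180/31⌉ = 6 − 6 = 0
n=61: ⌈(62·3)/31⌉ − ⌈(61·3)/31⌉ = ⌈186/31⌉ − ⌈183/31⌉ = 6 − 6 = 0
n=62: ⌈(63·3)/31⌉ − ⌈(62·3)/31⌉ = ⌈189/31⌉ − ⌈186/31⌉ = 7 − 6 = 1
n=63: ⌈(64·3)/31⌉ − ⌈(63·3)/31⌉ = ⌈192/31⌉ − ⌈189/31⌉ = 7 − 7 = 0
n=64: ⌈(65·3)/31⌉ − ⌈(64·3)/31⌉ = ⌈195/31⌉ − ⌈192/31⌉ = 7 − 7 = 0
n=65: ⌈(66·3)/31⌉ − ⌈(65·3)/31⌉ = ⌈198/31⌉ − ⌈195/31⌉ = 7 − 7 = 0
n=66: ⌈(67·3)/31⌉ − ⌈(66·3)/31⌉ = ⌈201/31⌉ − ⌈198/31⌉ = 7 − 7 = 0
n=67: ⌈(68·3)/31⌉ − ⌈(67·3)/31⌉ = ⌈204/31⌉ − ⌈201/31⌉ = 7 − 7 = 0
n=68: ⌈(69·3)/31⌉ − ⌈(68·3)/31⌉ = ⌈207/31⌉ − ⌈204/31⌉ = 7 − 7 = 0
n=69: ⌈(70·3)/31⌉ − ⌈(69·3)/31⌉ = ⌈210/31⌉ − ⌈207/31⌉ = 7 − 7 = 0
n=70: ⌈(71·3)/31⌉ − ⌈(70·3)/31⌉ = ⌈213/31⌉ − ⌈210/31⌉ = 7 − 7 = 0
n=71: ⌈(72·3)/31⌉ − ⌈(71·3)/31⌉ = ⌈216/31⌉ − ⌈213/31⌉ = 7 − 7 = 0
n=72: ⌈(73·3)/31⌉ − ⌈(72·3)/31⌉ = ⌈219/31⌉ − ⌈216/31⌉ = 8 − 7 = 1
n=73: ⌈(74·3)/31⌉ − ⌈(73·3)/31⌉ = ⌈222/31⌉ − ⌈219/31⌉ = 8 − 8 = 0
n=74: ⌈(75·3)/31⌉ − ⌈(74·3)/31⌉ = ⌈225/31⌉ − ⌈222/31⌉ = 8 − 8 = 0
n=75: ⌈(76·3)/31⌉ − ⌈(75·3)/31⌉ = ⌈228/31⌉ − ⌈225/31⌉ = 8 − 8 = 0
n=76: ⌈(77·3)/31⌉ − ⌈(76·3)/31⌉ = ⌈231/31⌉ − ⌈228/31⌉ = 8 − 8 = 0
n=77: ⌈(78·3)/31⌉ − ⌈(77·3)/31⌉ = ⌈234/31⌉ − ⌈231/31⌉ = 8 − 8 = 0
n=78: ⌈(79·3)/31⌉ − ⌈(78·3)/31⌉ = ⌈237/31⌉ − ⌈234/31⌉ = 8 − 8 = 0
n=79: ⌈(80·3)/31⌉ − ⌈(79·3)/31⌉ = ⌈240/31⌉ − ⌈237/31⌉ = 8 − 8 = 0
n=80: ⌈(81·3)/31⌉ − ⌈(80·3)/31⌉ = ⌈243/31⌉ − ⌈240/31⌉ = 8 − 8 = 0
n=81: ⌈(82·3)/31⌉ − ⌈(81·3)/31⌉ = ⌈246/31⌉ − ⌈243/31⌉ = 8 − 8 = 0
n=82: ⌈(83·3)/31⌉ − ⌈(82·3)/31⌉ = ⌈249/31⌉ − ⌈246/31⌉ = 9 − 8 = 1
n=83: ⌈(84·3)/31⌉ − ⌈(83·3)/31⌉ = ⌈252/31⌉ − ⌈249/31⌉ = 9 − 9 = 0
n=84: ⌈(85·3)/31⌉ − ⌈(84·3)/31⌉ = ⌈255/31⌉ − ⌈252/31⌉ = 9 − 9 = 0
n=85: ⌈(86·3)/31⌉ − ⌈(85·3)/31⌉ = ⌈258/31⌉ − ⌈255/31⌉ = 9 − 9 = 0
n=86: ⌈(87·3)/31⌉ − ⌈(86·3)/31⌉ = ⌈261/31⌉ − ⌈258/31⌉ = 9 − 9 = 0
n=87: ⌈(88·3)/31⌉ − ⌈(87·3)/31⌉ = ⌈264/31⌉ − ⌈261/31⌉ = 9 − 9 = 0
n=88: ⌈(89·3)/31⌉ − ⌈(88·3)/31⌉ = ⌈267/31⌉ − ⌈264/31⌉ = 9 − 9 = 0
n=89: ⌈(90·3)/31⌉ − ⌈(89·3)/31⌉ = ⌈270/31⌉ − ⌈267/31⌉ = 9 − 9 = 0
n=90: ⌈(91·3)/31⌉ − ⌈(90·3)/31⌉ = ⌈273/31⌉ − ⌈270/31⌉ = 9 − 9 = 0
n=91: ⌈(92·3)/31⌉ − ⌈(91·3)/31⌉ = ⌈276/31⌉ − ⌈273/31⌉ = 9 − 9 = 0
n=92: ⌈(93·3)/31⌉ − ⌈(92·3)/31⌉ = ⌈279/31⌉ − ⌈276/31⌉ = 9 − 9 = 0
n=93: ⌈(94·3)/31⌉ − ⌈(93·3)/31⌉ = ⌈282/31⌉ − ⌈279/31⌉ = 10 − 9 = 1
n=94: ⌈(95·3)/31⌉ − ⌈(94·3)/31⌉ = ⌈285/31⌉ − ⌈282/31⌉ = 10 − 10 = 0
n=95: ⌈(96·3)/31⌉ − ⌈(95·3)/31⌉ = ⌈288/31⌉ − ⌈285/31⌉ = 10 − 10 = 0
n=96: ⌈(97·3)/31⌉ − ⌈(96·3)/31⌉ = ⌈291/31⌉ − ⌈288/31⌉ = 10 − 10 = 0
n=97: ⌈(98·3)/31⌉ − ⌈(97·3)/31⌉ = ⌈294/31⌉ − ⌈291/31⌉ = 10 − 10 = 0
n=98: ⌈(99·3)/31⌉ − ⌈(98·3)/31⌉ = ⌈297/31⌉ − ⌈294/31⌉ = 10 − 10 = 0
n=99: ⌈(100·3)/31⌉ − ⌈(99·3)/31⌉ = ⌈300/31⌉ − ⌈297/31⌉ = 10 − 10 = 0
n=100: ⌈(101·3)/31⌉ − ⌈(100·3)/31⌉ = ⌈303/31⌉ − ⌈300/31⌉ = 10 − 10 = 0
n=101: ⌈(102·3)/31⌉ − ⌈(101·3)/31⌉ = ⌈306/31⌉ − ⌈303/31⌉ = 10 − 10 = 0
n=102: ⌈(103·3)/31⌉ − ⌈(102·3)/31⌉ = ⌈309/31⌉ − ⌈306/31⌉ = 10 − 10 = 0
n=103: ⌈(104·3)/31⌉ − ⌈(103·3)/31⌉ = ⌈312/31⌉ − ⌈309/31⌉ = 11 − 10 = 1
n=104: ⌈(105·3)/31⌉ − ⌈(104·3)/31⌉ = ⌈315/31⌉ − ⌈312/31⌉ = 11 − 11 = 0
n=105: ⌈(106·3)/31⌉ − ⌈(105·3)/31⌉ = ⌈318/31⌉ − ⌈315/31⌉ = 11 − 11 = 0
n=106: ⌈(107·3)/31⌉ − ⌈(106·3)/31⌉ = ⌈321/31⌉ − ⌈318/31⌉ = 11 − 11 = 0
n=107: ⌈(108·3)/31⌉ − ⌈(107·3)/31⌉ = ⌈324/31⌉ − ⌈321/31⌉ = 11 − 11 = 0
n=108: ⌈(109·3)/31⌉ − ⌈(108·3)/31⌉ = ⌈327/31⌉ − ⌈324/31⌉ = 11 − 11 = 0
n=109: ⌈(110·3)/31⌉ − ⌈(109·3)/31⌉ = ⌈330/31⌉ − ⌈327/31⌉ = 11 − 11 = 0
n=110: ⌈(111·3)/31⌉ − ⌈(110·3)/31⌉ = ⌈333/31⌉ − ⌈330/31⌉ = 11 − 11 = 0

100000000010000000001000000000010000000001000000000100000000001000000000100000000010000000000100000000010000000


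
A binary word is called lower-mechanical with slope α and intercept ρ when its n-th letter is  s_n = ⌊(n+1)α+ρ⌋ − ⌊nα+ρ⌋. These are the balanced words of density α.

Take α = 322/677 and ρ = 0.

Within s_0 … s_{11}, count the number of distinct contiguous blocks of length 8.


t_n = ⌊(n·322)/677⌋ for n = 0 … 12:
  n=0…9: ⌊0/677⌋=0 ⌊322/677⌋=0 ⌊644/677⌋=0 ⌊966/677⌋=1 ⌊1288/677⌋=1 ⌊1610/677⌋=2 ⌊1932/677⌋=2 ⌊2254/677⌋=3 ⌊2576/677⌋=3 ⌊2898/677⌋=4
  n=10…12: ⌊3220/677⌋=4 ⌊3542/677⌋=5 ⌊3864/677⌋=5
s_n = t_(n+1) − t_n for n = 0 … 11 gives
prefix = 001010101010
slide a length-8 window over [0..7] … [4..11] (5 windows); first occurrence of each distinct factor:
  [  0..  7] 00101010
  [  1..  8] 01010101
  [  2..  9] 10101010
  (the other 2 windows repeat one of these)
distinct factors: {00101010, 01010101, 10101010}
count = 3  (Sturmian bound for length 8 is 9)

3


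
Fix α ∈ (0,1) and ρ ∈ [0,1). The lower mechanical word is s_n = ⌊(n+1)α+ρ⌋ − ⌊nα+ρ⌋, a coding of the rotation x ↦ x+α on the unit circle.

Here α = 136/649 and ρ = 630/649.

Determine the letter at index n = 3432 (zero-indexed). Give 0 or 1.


(n+1)α + ρ = (3433·136 + 630) / 649 = 467518/649
nα + ρ     = (3432·136 + 630) / 649 = 467382/649
⌊467518/649⌋ = 720,  ⌊467382/649⌋ = 720
s_{3432} = 720 − 720 = 0

0


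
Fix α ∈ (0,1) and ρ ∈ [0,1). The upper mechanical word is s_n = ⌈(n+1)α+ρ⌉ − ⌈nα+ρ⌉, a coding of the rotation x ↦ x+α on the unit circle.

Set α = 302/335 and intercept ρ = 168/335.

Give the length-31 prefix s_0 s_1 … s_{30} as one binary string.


1111101111111110111111111011111

n=0: ⌈(1·302+168)/335⌉ − ⌈(0·302+168)/335⌉ = ⌈470/335⌉ − ⌈168/335⌉ = 2 − 1 = 1
n=1: ⌈(2·302+168)/335⌉ − ⌈(1·302+168)/335⌉ = ⌈772/335⌉ − ⌈470/335⌉ = 3 − 2 = 1
n=2: ⌈(3·302+168)/335⌉ − ⌈(2·302+168)/335⌉ = ⌈1074/335⌉ − ⌈772/335⌉ = 4 − 3 = 1
n=3: ⌈(4·302+168)/335⌉ − ⌈(3·302+168)/335⌉ = ⌈1376/335⌉ − ⌈1074/335⌉ = 5 − 4 = 1
n=4: ⌈(5·302+168)/335⌉ − ⌈(4·302+168)/335⌉ = ⌈1678/335⌉ − ⌈1376/335⌉ = 6 − 5 = 1
n=5: ⌈(6·302+168)/335⌉ − ⌈(5·302+168)/335⌉ = ⌈1980/335⌉ − ⌈1678/335⌉ = 6 − 6 = 0
n=6: ⌈(7·302+168)/335⌉ − ⌈(6·302+168)/335⌉ = ⌈2282/335⌉ − ⌈1980/335⌉ = 7 − 6 = 1
n=7: ⌈(8·302+168)/335⌉ − ⌈(7·302+168)/335⌉ = ⌈2584/335⌉ − ⌈2282/335⌉ = 8 − 7 = 1
n=8: ⌈(9·302+168)/335⌉ − ⌈(8·302+168)/335⌉ = ⌈2886/335⌉ − ⌈2584/335⌉ = 9 − 8 = 1
n=9: ⌈(10·302+168)/335⌉ − ⌈(9·302+168)/335⌉ = ⌈3188/335⌉ − ⌈2886/335⌉ = 10 − 9 = 1
n=10: ⌈(11·302+168)/335⌉ − ⌈(10·302+168)/335⌉ = ⌈3490/335⌉ − ⌈3188/335⌉ = 11 − 10 = 1
n=11: ⌈(12·302+168)/335⌉ − ⌈(11·302+168)/335⌉ = ⌈3792/335⌉ − ⌈3490/335⌉ = 12 − 11 = 1
n=12: ⌈(13·302+168)/335⌉ − ⌈(12·302+168)/335⌉ = ⌈4094/335⌉ − ⌈3792/335⌉ = 13 − 12 = 1
n=13: ⌈(14·302+168)/335⌉ − ⌈(13·302+168)/335⌉ = ⌈4396/335⌉ − ⌈4094/335⌉ = 14 − 13 = 1
n=14: ⌈(15·302+168)/335⌉ − ⌈(14·302+168)/335⌉ = ⌈4698/335⌉ − ⌈4396/335⌉ = 15 − 14 = 1
n=15: ⌈(16·302+168)/335⌉ − ⌈(15·302+168)/335⌉ = ⌈5000/335⌉ − ⌈4698/335⌉ = 15 − 15 = 0
n=16: ⌈(17·302+168)/335⌉ − ⌈(16·302+168)/335⌉ = ⌈5302/335⌉ − ⌈5000/335⌉ = 16 − 15 = 1
n=17: ⌈(18·302+168)/335⌉ − ⌈(17·302+168)/335⌉ = ⌈5604/335⌉ − ⌈5302/335⌉ = 17 − 16 = 1
n=18: ⌈(19·302+168)/335⌉ − ⌈(18·302+168)/335⌉ = ⌈5906/335⌉ − ⌈5604/335⌉ = 18 − 17 = 1
n=19: ⌈(20·302+168)/335⌉ − ⌈(19·302+168)/335⌉ = ⌈6208/335⌉ − ⌈5906/335⌉ = 19 − 18 = 1
n=20: ⌈(21·302+168)/335⌉ − ⌈(20·302+168)/335⌉ = ⌈6510/335⌉ − ⌈6208/335⌉ = 20 − 19 = 1
n=21: ⌈(22·302+168)/335⌉ − ⌈(21·302+168)/335⌉ = ⌈6812/335⌉ − ⌈6510/335⌉ = 21 − 20 = 1
n=22: ⌈(23·302+168)/335⌉ − ⌈(22·302+168)/335⌉ = ⌈7114/335⌉ − ⌈6812/335⌉ = 22 − 21 = 1
n=23: ⌈(24·302+168)/335⌉ − ⌈(23·302+168)/335⌉ = ⌈7416/335⌉ − ⌈7114/335⌉ = 23 − 22 = 1
n=24: ⌈(25·302+168)/335⌉ − ⌈(24·302+168)/335⌉ = ⌈7718/335⌉ − ⌈7416/335⌉ = 24 − 23 = 1
n=25: ⌈(26·302+168)/335⌉ − ⌈(25·302+168)/335⌉ = ⌈8020/335⌉ − ⌈7718/335⌉ = 24 − 24 = 0
n=26: ⌈(27·302+168)/335⌉ − ⌈(26·302+168)/335⌉ = ⌈8322/335⌉ − ⌈8020/335⌉ = 25 − 24 = 1
n=27: ⌈(28·302+168)/335⌉ − ⌈(27·302+168)/335⌉ = ⌈8624/335⌉ − ⌈8322/335⌉ = 26 − 25 = 1
n=28: ⌈(29·302+168)/335⌉ − ⌈(28·302+168)/335⌉ = ⌈8926/335⌉ − ⌈8624/335⌉ = 27 − 26 = 1
n=29: ⌈(30·302+168)/335⌉ − ⌈(29·302+168)/335⌉ = ⌈9228/335⌉ − ⌈8926/335⌉ = 28 − 27 = 1
n=30: ⌈(31·302+168)/335⌉ − ⌈(30·302+168)/335⌉ = ⌈9530/335⌉ − ⌈9228/335⌉ = 29 − 28 = 1


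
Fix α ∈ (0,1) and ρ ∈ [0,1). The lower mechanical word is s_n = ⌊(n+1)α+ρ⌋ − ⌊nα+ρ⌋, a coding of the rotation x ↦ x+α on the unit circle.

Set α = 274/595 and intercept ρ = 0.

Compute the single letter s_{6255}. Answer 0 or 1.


(n+1)α + ρ = (6256·274) / 595 = 1714144/595
nα + ρ     = (6255·274) / 595 = 1713870/595
⌊1714144/595⌋ = 2880,  ⌊1713870/595⌋ = 2880
s_{6255} = 2880 − 2880 = 0

0


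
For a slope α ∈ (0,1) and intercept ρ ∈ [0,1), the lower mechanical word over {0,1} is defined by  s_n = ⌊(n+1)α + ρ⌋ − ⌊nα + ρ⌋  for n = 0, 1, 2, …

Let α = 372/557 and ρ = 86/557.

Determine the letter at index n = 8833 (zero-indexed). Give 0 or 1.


1

(n+1)α + ρ = (8834·372 + 86) / 557 = 3286334/557
nα + ρ     = (8833·372 + 86) / 557 = 3285962/557
⌊3286334/557⌋ = 5900,  ⌊3285962/557⌋ = 5899
s_{8833} = 5900 − 5899 = 1


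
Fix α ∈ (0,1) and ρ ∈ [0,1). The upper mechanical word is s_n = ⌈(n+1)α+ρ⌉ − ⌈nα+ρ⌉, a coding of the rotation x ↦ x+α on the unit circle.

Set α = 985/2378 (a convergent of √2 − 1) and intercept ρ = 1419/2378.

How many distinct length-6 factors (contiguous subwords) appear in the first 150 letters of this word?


7

t_n = ⌈(n·985+1419)/2378⌉ for n = 0 … 150:
  n=0…9: ⌈1419/2378⌉=1 ⌈2404/2378⌉=2 ⌈3389/2378⌉=2 ⌈4374/2378⌉=2 ⌈5359/2378⌉=3 ⌈6344/2378⌉=3 ⌈7329/2378⌉=4 ⌈8314/2378⌉=4 ⌈9299/2378⌉=4 ⌈10284/2378⌉=5
  n=10…19: ⌈11269/2378⌉=5 ⌈12254/2378⌉=6 ⌈13239/2378⌉=6 ⌈14224/2378⌉=6 ⌈15209/2378⌉=7 ⌈16194/2378⌉=7 ⌈17179/2378⌉=8 ⌈18164/2378⌉=8 ⌈19149/2378⌉=9 ⌈20134/2378⌉=9
  n=20…29: ⌈21119/2378⌉=9 ⌈22104/2378⌉=10 ⌈23089/2378⌉=10 ⌈24074/2378⌉=11 ⌈25059/2378⌉=11 ⌈26044/2378⌉=11 ⌈27029/2378⌉=12 ⌈28014/2378⌉=12 ⌈28999/2378⌉=13 ⌈29984/2378⌉=13
  n=30…39: ⌈30969/2378⌉=14 ⌈31954/2378⌉=14 ⌈32939/2378⌉=14 ⌈33924/2378⌉=15 ⌈34909/2378⌉=15 ⌈35894/2378⌉=16 ⌈36879/2378⌉=16 ⌈37864/2378⌉=16 ⌈38849/2378⌉=17 ⌈39834/2378⌉=17
  n=40…49: ⌈40819/2378⌉=18 ⌈41804/2378⌉=18 ⌈42789/2378⌉=18 ⌈43774/2378⌉=19 ⌈44759/2378⌉=19 ⌈45744/2378⌉=20 ⌈46729/2378⌉=20 ⌈47714/2378⌉=21 ⌈48699/2378⌉=21 ⌈49684/2378⌉=21
  n=50…59: ⌈50669/2378⌉=22 ⌈51654/2378⌉=22 ⌈52639/2378⌉=23 ⌈53624/2378⌉=23 ⌈54609/2378⌉=23 ⌈55594/2378⌉=24 ⌈56579/2378⌉=24 ⌈57564/2378⌉=25 ⌈58549/2378⌉=25 ⌈59534/2378⌉=26
  n=60…69: ⌈60519/2378⌉=26 ⌈61504/2378⌉=26 ⌈62489/2378⌉=27 ⌈63474/2378⌉=27 ⌈64459/2378⌉=28 ⌈65444/2378⌉=28 ⌈66429/2378⌉=28 ⌈67414/2378⌉=29 ⌈68399/2378⌉=29 ⌈69384/2378⌉=30
  n=70…79: ⌈70369/2378⌉=30 ⌈71354/2378⌉=31 ⌈72339/2378⌉=31 ⌈73324/2378⌉=31 ⌈74309/2378⌉=32 ⌈75294/2378⌉=32 ⌈76279/2378⌉=33 ⌈77264/2378⌉=33 ⌈78249/2378⌉=33 ⌈79234/2378⌉=34
  n=80…89: ⌈80219/2378⌉=34 ⌈81204/2378⌉=35 ⌈82189/2378⌉=35 ⌈83174/2378⌉=35 ⌈84159/2378⌉=36 ⌈85144/2378⌉=36 ⌈86129/2378⌉=37 ⌈87114/2378⌉=37 ⌈88099/2378⌉=38 ⌈89084/2378⌉=38
  n=90…99: ⌈90069/2378⌉=38 ⌈91054/2378⌉=39 ⌈92039/2378⌉=39 ⌈93024/2378⌉=40 ⌈94009/2378⌉=40 ⌈94994/2378⌉=40 ⌈95979/2378⌉=41 ⌈96964/2378⌉=41 ⌈97949/2378⌉=42 ⌈98934/2378⌉=42
  n=100…109: ⌈99919/2378⌉=43 ⌈100904/2378⌉=43 ⌈101889/2378⌉=43 ⌈102874/2378⌉=44 ⌈103859/2378⌉=44 ⌈104844/2378⌉=45 ⌈105829/2378⌉=45 ⌈106814/2378⌉=45 ⌈107799/2378⌉=46 ⌈108784/2378⌉=46
  n=110…119: ⌈109769/2378⌉=47 ⌈110754/2378⌉=47 ⌈111739/2378⌉=47 ⌈112724/2378⌉=48 ⌈113709/2378⌉=48 ⌈114694/2378⌉=49 ⌈115679/2378⌉=49 ⌈116664/2378⌉=50 ⌈117649/2378⌉=50 ⌈118634/2378⌉=50
  n=120…129: ⌈119619/2378⌉=51 ⌈120604/2378⌉=51 ⌈121589/2378⌉=52 ⌈122574/2378⌉=52 ⌈123559/2378⌉=52 ⌈124544/2378⌉=53 ⌈125529/2378⌉=53 ⌈126514/2378⌉=54 ⌈127499/2378⌉=54 ⌈128484/2378⌉=55
  n=130…139: ⌈129469/2378⌉=55 ⌈130454/2378⌉=55 ⌈131439/2378⌉=56 ⌈132424/2378⌉=56 ⌈133409/2378⌉=57 ⌈134394/2378⌉=57 ⌈135379/2378⌉=57 ⌈136364/2378⌉=58 ⌈137349/2378⌉=58 ⌈138334/2378⌉=59
  n=140…149: ⌈139319/2378⌉=59 ⌈140304/2378⌉=60 ⌈141289/2378⌉=60 ⌈142274/2378⌉=60 ⌈143259/2378⌉=61 ⌈144244/2378⌉=61 ⌈145229/2378⌉=62 ⌈146214/2378⌉=62 ⌈147199/2378⌉=62 ⌈148184/2378⌉=63
  n=150: ⌈149169/2378⌉=63
s_n = t_(n+1) − t_n for n = 0 … 149 gives
prefix = 100101001010010101001010010101001010010100101010010100101010010100101010010100101001010100101001010100101001010010101001010010101001010010101001010010
slide a length-6 window over [0..5] … [144..149] (145 windows); first occurrence of each distinct factor:
  [  0..  5] 100101
  [  1..  6] 001010
  [  2..  7] 010100
  [  3..  8] 101001
  [  4..  9] 010010
  [ 12.. 17] 010101
  [ 13.. 18] 101010
  (the other 138 windows repeat one of these)
distinct factors: {001010, 010010, 010100, 010101, 100101, 101001, 101010}
count = 7  (Sturmian bound for length 6 is 7)


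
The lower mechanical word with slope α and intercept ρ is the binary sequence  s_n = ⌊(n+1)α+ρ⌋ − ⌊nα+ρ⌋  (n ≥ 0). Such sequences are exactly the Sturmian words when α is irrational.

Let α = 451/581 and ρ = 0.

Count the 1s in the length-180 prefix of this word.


139

#1s = Σ_{n=0}^{179} s_n = Σ_{n=0}^{179} (⌊(n+1)α+ρ⌋ − ⌊nα+ρ⌋)
the sum telescopes: every ⌊nα+ρ⌋ with 0 < n < 180 appears once with + and once with −, leaving ⌊180α+ρ⌋ − ⌊0·α+ρ⌋
180α + ρ = (180·451) / 581 = 81180/581
ρ = 0/581
⌊81180/581⌋ = 139,  ⌊0/581⌋ = 0
#1s = 139 − 0 = 139


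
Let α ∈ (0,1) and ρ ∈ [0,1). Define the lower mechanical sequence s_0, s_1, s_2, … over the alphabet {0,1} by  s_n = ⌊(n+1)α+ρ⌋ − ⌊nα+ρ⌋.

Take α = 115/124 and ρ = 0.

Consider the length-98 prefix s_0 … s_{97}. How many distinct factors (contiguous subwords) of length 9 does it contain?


10

t_n = ⌊(n·115)/124⌋ for n = 0 … 98:
  n=0…9: ⌊0/124⌋=0 ⌊115/124⌋=0 ⌊230/124⌋=1 ⌊345/124⌋=2 ⌊460/124⌋=3 ⌊575/124⌋=4 ⌊690/124⌋=5 ⌊805/124⌋=6 ⌊920/124⌋=7 ⌊1035/124⌋=8
  n=10…19: ⌊1150/124⌋=9 ⌊1265/124⌋=10 ⌊1380/124⌋=11 ⌊1495/124⌋=12 ⌊1610/124⌋=12 ⌊1725/124⌋=13 ⌊1840/124⌋=14 ⌊1955/124⌋=15 ⌊2070/124⌋=16 ⌊2185/124⌋=17
  n=20…29: ⌊2300/124⌋=18 ⌊2415/124⌋=19 ⌊2530/124⌋=20 ⌊2645/124⌋=21 ⌊2760/124⌋=22 ⌊2875/124⌋=23 ⌊2990/124⌋=24 ⌊3105/124⌋=25 ⌊3220/124⌋=25 ⌊3335/124⌋=26
  n=30…39: ⌊3450/124⌋=27 ⌊3565/124⌋=28 ⌊3680/124⌋=29 ⌊3795/124⌋=30 ⌊3910/124⌋=31 ⌊4025/124⌋=32 ⌊4140/124⌋=33 ⌊4255/124⌋=34 ⌊4370/124⌋=35 ⌊4485/124⌋=36
  n=40…49: ⌊4600/124⌋=37 ⌊4715/124⌋=38 ⌊4830/124⌋=38 ⌊4945/124⌋=39 ⌊5060/124⌋=40 ⌊5175/124⌋=41 ⌊5290/124⌋=42 ⌊5405/124⌋=43 ⌊5520/124⌋=44 ⌊5635/124⌋=45
  n=50…59: ⌊5750/124⌋=46 ⌊5865/124⌋=47 ⌊5980/124⌋=48 ⌊6095/124⌋=49 ⌊6210/124⌋=50 ⌊6325/124⌋=51 ⌊6440/124⌋=51 ⌊6555/124⌋=52 ⌊6670/124⌋=53 ⌊6785/124⌋=54
  n=60…69: ⌊6900/124⌋=55 ⌊7015/124⌋=56 ⌊7130/124⌋=57 ⌊7245/124⌋=58 ⌊7360/124⌋=59 ⌊7475/124⌋=60 ⌊7590/124⌋=61 ⌊7705/124⌋=62 ⌊7820/124⌋=63 ⌊7935/124⌋=63
  n=70…79: ⌊8050/124⌋=64 ⌊8165/124⌋=65 ⌊8280/124⌋=66 ⌊8395/124⌋=67 ⌊8510/124⌋=68 ⌊8625/124⌋=69 ⌊8740/124⌋=70 ⌊8855/124⌋=71 ⌊8970/124⌋=72 ⌊9085/124⌋=73
  n=80…89: ⌊9200/124⌋=74 ⌊9315/124⌋=75 ⌊9430/124⌋=76 ⌊9545/124⌋=76 ⌊9660/124⌋=77 ⌊9775/124⌋=78 ⌊9890/124⌋=79 ⌊10005/124⌋=80 ⌊10120/124⌋=81 ⌊10235/124⌋=82
  n=90…98: ⌊10350/124⌋=83 ⌊10465/124⌋=84 ⌊10580/124⌋=85 ⌊10695/124⌋=86 ⌊10810/124⌋=87 ⌊10925/124⌋=88 ⌊11040/124⌋=89 ⌊11155/124⌋=89 ⌊11270/124⌋=90
s_n = t_(n+1) − t_n for n = 0 … 97 gives
prefix = 01111111111110111111111111101111111111111011111111111110111111111111011111111111110111111111111101
slide a length-9 window over [0..8] … [89..97] (90 windows); first occurrence of each distinct factor:
  [  0..  8] 011111111
  [  1..  9] 111111111
  [  5.. 13] 111111110
  [  6.. 14] 111111101
  [  7.. 15] 111111011
  [  8.. 16] 111110111
  [  9.. 17] 111101111
  [ 10.. 18] 111011111
  [ 11.. 19] 110111111
  [ 12.. 20] 101111111
  (the other 80 windows repeat one of these)
distinct factors: {011111111, 101111111, 110111111, 111011111, 111101111, 111110111, 111111011, 111111101, 111111110, 111111111}
count = 10  (Sturmian bound for length 9 is 10)


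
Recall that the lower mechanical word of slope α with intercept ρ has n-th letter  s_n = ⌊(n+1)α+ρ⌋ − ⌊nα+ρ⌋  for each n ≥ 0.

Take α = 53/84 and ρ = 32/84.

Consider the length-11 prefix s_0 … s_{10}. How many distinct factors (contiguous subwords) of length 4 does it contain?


t_n = ⌊(n·53+32)/84⌋ for n = 0 … 11:
  n=0…9: ⌊32/84⌋=0 ⌊85/84⌋=1 ⌊138/84⌋=1 ⌊191/84⌋=2 ⌊244/84⌋=2 ⌊297/84⌋=3 ⌊350/84⌋=4 ⌊403/84⌋=4 ⌊456/84⌋=5 ⌊509/84⌋=6
  n=10…11: ⌊562/84⌋=6 ⌊615/84⌋=7
s_n = t_(n+1) − t_n for n = 0 … 10 gives
prefix = 10101101101
slide a length-4 window over [0..3] … [7..10] (8 windows); first occurrence of each distinct factor:
  [  0..  3] 1010
  [  1..  4] 0101
  [  2..  5] 1011
  [  3..  6] 0110
  [  4..  7] 1101
  (the other 3 windows repeat one of these)
distinct factors: {0101, 0110, 1010, 1011, 1101}
count = 5  (Sturmian bound for length 4 is 5)

5


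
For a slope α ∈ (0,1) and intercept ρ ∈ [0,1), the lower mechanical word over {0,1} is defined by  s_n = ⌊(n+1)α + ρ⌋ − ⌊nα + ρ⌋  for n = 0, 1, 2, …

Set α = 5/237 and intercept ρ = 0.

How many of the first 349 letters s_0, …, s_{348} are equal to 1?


7

#1s = Σ_{n=0}^{348} s_n = Σ_{n=0}^{348} (⌊(n+1)α+ρ⌋ − ⌊nα+ρ⌋)
the sum telescopes: every ⌊nα+ρ⌋ with 0 < n < 349 appears once with + and once with −, leaving ⌊349α+ρ⌋ − ⌊0·α+ρ⌋
349α + ρ = (349·5) / 237 = 1745/237
ρ = 0/237
⌊1745/237⌋ = 7,  ⌊0/237⌋ = 0
#1s = 7 − 0 = 7


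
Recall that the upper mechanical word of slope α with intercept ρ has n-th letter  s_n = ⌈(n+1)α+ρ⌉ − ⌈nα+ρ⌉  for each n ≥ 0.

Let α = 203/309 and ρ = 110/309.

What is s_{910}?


(n+1)α + ρ = (911·203 + 110) / 309 = 185043/309
nα + ρ     = (910·203 + 110) / 309 = 184840/309
⌈185043/309⌉ = 599,  ⌈184840/309⌉ = 599
s_{910} = 599 − 599 = 0

0


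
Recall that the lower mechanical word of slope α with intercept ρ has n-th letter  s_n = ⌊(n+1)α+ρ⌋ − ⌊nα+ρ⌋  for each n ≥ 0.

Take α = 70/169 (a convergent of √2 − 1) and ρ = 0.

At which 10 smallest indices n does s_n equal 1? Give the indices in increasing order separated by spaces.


n=0: ⌊70/169⌋−⌊0/169⌋ = 0−0 = 0
n=1: ⌊140/169⌋−⌊70/169⌋ = 0−0 = 0
n=2: ⌊210/169⌋−⌊140/169⌋ = 1−0 = 1  ← one
n=3: ⌊280/169⌋−⌊210/169⌋ = 1−1 = 0
n=4: ⌊350/169⌋−⌊280/169⌋ = 2−1 = 1  ← one
n=5: ⌊420/169⌋−⌊350/169⌋ = 2−2 = 0
n=6: ⌊490/169⌋−⌊420/169⌋ = 2−2 = 0
n=7: ⌊560/169⌋−⌊490/169⌋ = 3−2 = 1  ← one
n=8: ⌊630/169⌋−⌊560/169⌋ = 3−3 = 0
n=9: ⌊700/169⌋−⌊630/169⌋ = 4−3 = 1  ← one
n=10: ⌊770/169⌋−⌊700/169⌋ = 4−4 = 0
n=11: ⌊840/169⌋−⌊770/169⌋ = 4−4 = 0
n=12: ⌊910/169⌋−⌊840/169⌋ = 5−4 = 1  ← one
n=13: ⌊980/169⌋−⌊910/169⌋ = 5−5 = 0
n=14: ⌊1050/169⌋−⌊980/169⌋ = 6−5 = 1  ← one
n=15: ⌊1120/169⌋−⌊1050/169⌋ = 6−6 = 0
n=16: ⌊1190/169⌋−⌊1120/169⌋ = 7−6 = 1  ← one
n=17: ⌊1260/169⌋−⌊1190/169⌋ = 7−7 = 0
n=18: ⌊1330/169⌋−⌊1260/169⌋ = 7−7 = 0
n=19: ⌊1400/169⌋−⌊1330/169⌋ = 8−7 = 1  ← one
n=20: ⌊1470/169⌋−⌊1400/169⌋ = 8−8 = 0
n=21: ⌊1540/169⌋−⌊1470/169⌋ = 9−8 = 1  ← one
n=22: ⌊1610/169⌋−⌊1540/169⌋ = 9−9 = 0
n=23: ⌊1680/169⌋−⌊1610/169⌋ = 9−9 = 0
n=24: ⌊1750/169⌋−⌊1680/169⌋ = 10−9 = 1  ← one
positions of the first 10 ones: 2 4 7 9 12 14 16 19 21 24

2 4 7 9 12 14 16 19 21 24


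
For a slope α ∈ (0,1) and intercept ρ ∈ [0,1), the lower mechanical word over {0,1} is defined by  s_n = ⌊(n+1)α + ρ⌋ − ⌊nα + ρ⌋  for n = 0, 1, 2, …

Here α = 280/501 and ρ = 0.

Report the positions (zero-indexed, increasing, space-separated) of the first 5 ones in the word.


n=0: ⌊280/501⌋−⌊0/501⌋ = 0−0 = 0
n=1: ⌊560/501⌋−⌊280/501⌋ = 1−0 = 1  ← one
n=2: ⌊840/501⌋−⌊560/501⌋ = 1−1 = 0
n=3: ⌊1120/501⌋−⌊840/501⌋ = 2−1 = 1  ← one
n=4: ⌊1400/501⌋−⌊1120/501⌋ = 2−2 = 0
n=5: ⌊1680/501⌋−⌊1400/501⌋ = 3−2 = 1  ← one
n=6: ⌊1960/501⌋−⌊1680/501⌋ = 3−3 = 0
n=7: ⌊2240/501⌋−⌊1960/501⌋ = 4−3 = 1  ← one
n=8: ⌊2520/501⌋−⌊2240/501⌋ = 5−4 = 1  ← one
positions of the first 5 ones: 1 3 5 7 8

1 3 5 7 8


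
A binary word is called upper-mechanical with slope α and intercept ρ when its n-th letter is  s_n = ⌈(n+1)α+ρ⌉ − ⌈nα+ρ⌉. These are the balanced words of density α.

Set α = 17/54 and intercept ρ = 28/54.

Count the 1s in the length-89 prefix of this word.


#1s = Σ_{n=0}^{88} s_n = Σ_{n=0}^{88} (⌈(n+1)α+ρ⌉ − ⌈nα+ρ⌉)
the sum telescopes: every ⌈nα+ρ⌉ with 0 < n < 89 appears once with + and once with −, leaving ⌈89α+ρ⌉ − ⌈0·α+ρ⌉
89α + ρ = (89·17 + 28) / 54 = 1541/54
ρ = 28/54
⌈1541/54⌉ = 29,  ⌈28/54⌉ = 1
#1s = 29 − 1 = 28

28


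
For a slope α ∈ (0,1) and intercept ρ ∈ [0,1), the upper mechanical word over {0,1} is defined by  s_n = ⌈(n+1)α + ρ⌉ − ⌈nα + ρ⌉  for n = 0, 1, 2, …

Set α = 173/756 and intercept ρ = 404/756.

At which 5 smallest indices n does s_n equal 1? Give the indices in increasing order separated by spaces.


2 6 10 15 19

n=0: ⌈577/756⌉−⌈404/756⌉ = 1−1 = 0
n=1: ⌈750/756⌉−⌈577/756⌉ = 1−1 = 0
n=2: ⌈923/756⌉−⌈750/756⌉ = 2−1 = 1  ← one
n=3: ⌈1096/756⌉−⌈923/756⌉ = 2−2 = 0
n=4: ⌈1269/756⌉−⌈1096/756⌉ = 2−2 = 0
n=5: ⌈1442/756⌉−⌈1269/756⌉ = 2−2 = 0
n=6: ⌈1615/756⌉−⌈1442/756⌉ = 3−2 = 1  ← one
n=7: ⌈1788/756⌉−⌈1615/756⌉ = 3−3 = 0
n=8: ⌈1961/756⌉−⌈1788/756⌉ = 3−3 = 0
n=9: ⌈2134/756⌉−⌈1961/756⌉ = 3−3 = 0
n=10: ⌈2307/756⌉−⌈2134/756⌉ = 4−3 = 1  ← one
n=11: ⌈2480/756⌉−⌈2307/756⌉ = 4−4 = 0
n=12: ⌈2653/756⌉−⌈2480/756⌉ = 4−4 = 0
n=13: ⌈2826/756⌉−⌈2653/756⌉ = 4−4 = 0
n=14: ⌈2999/756⌉−⌈2826/756⌉ = 4−4 = 0
n=15: ⌈3172/756⌉−⌈2999/756⌉ = 5−4 = 1  ← one
n=16: ⌈3345/756⌉−⌈3172/756⌉ = 5−5 = 0
n=17: ⌈3518/756⌉−⌈3345/756⌉ = 5−5 = 0
n=18: ⌈3691/756⌉−⌈3518/756⌉ = 5−5 = 0
n=19: ⌈3864/756⌉−⌈3691/756⌉ = 6−5 = 1  ← one
positions of the first 5 ones: 2 6 10 15 19
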